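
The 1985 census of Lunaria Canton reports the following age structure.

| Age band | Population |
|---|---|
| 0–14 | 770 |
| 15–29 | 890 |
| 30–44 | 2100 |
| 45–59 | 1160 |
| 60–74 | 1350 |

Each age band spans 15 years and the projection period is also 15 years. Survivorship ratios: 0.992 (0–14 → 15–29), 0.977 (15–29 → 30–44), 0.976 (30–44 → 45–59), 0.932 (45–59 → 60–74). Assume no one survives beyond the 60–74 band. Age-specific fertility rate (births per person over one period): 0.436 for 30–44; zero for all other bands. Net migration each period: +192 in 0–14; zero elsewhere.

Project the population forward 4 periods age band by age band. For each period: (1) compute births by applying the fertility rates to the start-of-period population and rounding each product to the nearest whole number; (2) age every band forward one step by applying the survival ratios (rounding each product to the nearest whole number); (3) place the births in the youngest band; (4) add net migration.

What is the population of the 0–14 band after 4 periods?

Period 1.
Births: 2100 × 0.436 = 916
15–29: 770 × 0.992 = 764
30–44: 890 × 0.977 = 870
45–59: 2100 × 0.976 = 2050
60–74: 1160 × 0.932 = 1081
Net migration: 0–14 + 192 → 1108
Giving 1108 / 764 / 870 / 2050 / 1081.
Period 2.
Births: 870 × 0.436 = 379
15–29: 1108 × 0.992 = 1099
30–44: 764 × 0.977 = 746
45–59: 870 × 0.976 = 849
60–74: 2050 × 0.932 = 1911
Net migration: 0–14 + 192 → 571
Giving 571 / 1099 / 746 / 849 / 1911.
Period 3.
Births: 746 × 0.436 = 325
15–29: 571 × 0.992 = 566
30–44: 1099 × 0.977 = 1074
45–59: 746 × 0.976 = 728
60–74: 849 × 0.932 = 791
Net migration: 0–14 + 192 → 517
Giving 517 / 566 / 1074 / 728 / 791.
Period 4.
Births: 1074 × 0.436 = 468
15–29: 517 × 0.992 = 513
30–44: 566 × 0.977 = 553
45–59: 1074 × 0.976 = 1048
60–74: 728 × 0.932 = 678
Net migration: 0–14 + 192 → 660
Giving 660 / 513 / 553 / 1048 / 678.

660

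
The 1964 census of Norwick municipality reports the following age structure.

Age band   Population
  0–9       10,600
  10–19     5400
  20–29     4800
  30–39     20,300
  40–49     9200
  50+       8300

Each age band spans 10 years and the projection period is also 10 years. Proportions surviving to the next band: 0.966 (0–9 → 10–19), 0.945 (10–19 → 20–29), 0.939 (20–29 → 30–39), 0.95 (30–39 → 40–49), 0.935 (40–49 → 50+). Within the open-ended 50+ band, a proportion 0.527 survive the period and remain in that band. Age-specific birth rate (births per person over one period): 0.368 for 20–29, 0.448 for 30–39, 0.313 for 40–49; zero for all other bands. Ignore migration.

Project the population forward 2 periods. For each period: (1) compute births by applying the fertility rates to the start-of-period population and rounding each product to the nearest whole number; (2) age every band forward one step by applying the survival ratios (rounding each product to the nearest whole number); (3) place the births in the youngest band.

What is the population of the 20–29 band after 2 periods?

9677

Period 1.
Births: 4800 * 0.368 = 1766 ; 20300 * 0.448 = 9094 ; 9200 * 0.313 = 2880 → 13740
10–19: 10600 * 0.966 = 10240
20–29: 5400 * 0.945 = 5103
30–39: 4800 * 0.939 = 4507
40–49: 20300 * 0.95 = 19285
50+: 9200 * 0.935 + 8300 * 0.527 = 8602 + 4374 = 12976
Giving 13740 / 10240 / 5103 / 4507 / 19285 / 12976.
Period 2.
Births: 5103 * 0.368 = 1878 ; 4507 * 0.448 = 2019 ; 19285 * 0.313 = 6036 → 9933
10–19: 13740 * 0.966 = 13273
20–29: 10240 * 0.945 = 9677
30–39: 5103 * 0.939 = 4792
40–49: 4507 * 0.95 = 4282
50+: 19285 * 0.935 + 12976 * 0.527 = 18031 + 6838 = 24869
Giving 9933 / 13273 / 9677 / 4792 / 4282 / 24869.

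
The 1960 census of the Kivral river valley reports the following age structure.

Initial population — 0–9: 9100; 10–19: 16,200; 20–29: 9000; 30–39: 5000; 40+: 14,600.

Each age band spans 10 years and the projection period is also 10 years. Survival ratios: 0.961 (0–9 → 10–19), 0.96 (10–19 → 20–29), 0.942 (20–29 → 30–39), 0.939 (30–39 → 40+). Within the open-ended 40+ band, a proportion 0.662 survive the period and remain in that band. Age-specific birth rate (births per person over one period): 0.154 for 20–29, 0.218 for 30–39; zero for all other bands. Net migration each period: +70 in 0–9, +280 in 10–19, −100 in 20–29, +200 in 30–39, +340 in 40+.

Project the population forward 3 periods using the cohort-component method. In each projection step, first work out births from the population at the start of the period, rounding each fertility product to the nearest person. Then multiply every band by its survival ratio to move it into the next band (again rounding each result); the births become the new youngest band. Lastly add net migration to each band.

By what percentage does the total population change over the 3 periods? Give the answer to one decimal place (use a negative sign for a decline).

— Period 1 —
Births: 9000 * 0.154 = 1386  |  5000 * 0.218 = 1090 ⇒ total 2476
10–19: 9100 * 0.961 = 8745
20–29: 16200 * 0.96 = 15552
30–39: 9000 * 0.942 = 8478
40+: 5000 * 0.939 + 14600 * 0.662 = 4695 + 9665 = 14360
Net migration: 0–9 + 70 → 2546; 10–19 + 280 → 9025; 20–29 − 100 → 15452; 30–39 + 200 → 8678; 40+ + 340 → 14700
End of period: [2546, 9025, 15452, 8678, 14700]
— Period 2 —
Births: 15452 * 0.154 = 2380  |  8678 * 0.218 = 1892 ⇒ total 4272
10–19: 2546 * 0.961 = 2447
20–29: 9025 * 0.96 = 8664
30–39: 15452 * 0.942 = 14556
40+: 8678 * 0.939 + 14700 * 0.662 = 8149 + 9731 = 17880
Net migration: 0–9 + 70 → 4342; 10–19 + 280 → 2727; 20–29 − 100 → 8564; 30–39 + 200 → 14756; 40+ + 340 → 18220
End of period: [4342, 2727, 8564, 14756, 18220]
— Period 3 —
Births: 8564 * 0.154 = 1319  |  14756 * 0.218 = 3217 ⇒ total 4536
10–19: 4342 * 0.961 = 4173
20–29: 2727 * 0.96 = 2618
30–39: 8564 * 0.942 = 8067
40+: 14756 * 0.939 + 18220 * 0.662 = 13856 + 12062 = 25918
Net migration: 0–9 + 70 → 4606; 10–19 + 280 → 4453; 20–29 − 100 → 2518; 30–39 + 200 → 8267; 40+ + 340 → 26258
End of period: [4606, 4453, 2518, 8267, 26258]
Total: 53900 → 46102; change = -7798; percentage change = -14.5%

-14.5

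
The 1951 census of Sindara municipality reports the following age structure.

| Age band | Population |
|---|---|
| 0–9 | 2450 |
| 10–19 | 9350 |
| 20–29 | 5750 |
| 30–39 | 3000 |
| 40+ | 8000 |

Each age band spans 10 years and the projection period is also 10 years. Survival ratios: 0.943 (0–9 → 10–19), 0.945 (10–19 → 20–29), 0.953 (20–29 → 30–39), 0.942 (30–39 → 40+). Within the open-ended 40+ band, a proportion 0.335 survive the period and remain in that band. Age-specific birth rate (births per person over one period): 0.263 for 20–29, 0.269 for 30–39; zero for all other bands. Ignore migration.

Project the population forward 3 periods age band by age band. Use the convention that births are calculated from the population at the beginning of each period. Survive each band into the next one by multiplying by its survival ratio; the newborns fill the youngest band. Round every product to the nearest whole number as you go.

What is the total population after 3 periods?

20848

Period 1.
Births: 5750 * 0.263 = 1512, 3000 * 0.269 = 807 → total 2319
10–19: 2450 * 0.943 = 2310
20–29: 9350 * 0.945 = 8836
30–39: 5750 * 0.953 = 5480
40+: 3000 * 0.942 + 8000 * 0.335 = 2826 + 2680 = 5506
Giving 2319 / 2310 / 8836 / 5480 / 5506.
Period 2.
Births: 8836 * 0.263 = 2324, 5480 * 0.269 = 1474 → total 3798
10–19: 2319 * 0.943 = 2187
20–29: 2310 * 0.945 = 2183
30–39: 8836 * 0.953 = 8421
40+: 5480 * 0.942 + 5506 * 0.335 = 5162 + 1845 = 7007
Giving 3798 / 2187 / 2183 / 8421 / 7007.
Period 3.
Births: 2183 * 0.263 = 574, 8421 * 0.269 = 2265 → total 2839
10–19: 3798 * 0.943 = 3582
20–29: 2187 * 0.945 = 2067
30–39: 2183 * 0.953 = 2080
40+: 8421 * 0.942 + 7007 * 0.335 = 7933 + 2347 = 10280
Giving 2839 / 3582 / 2067 / 2080 / 10280.
Total after period 3: 2839 + 3582 + 2067 + 2080 + 10280 = 20848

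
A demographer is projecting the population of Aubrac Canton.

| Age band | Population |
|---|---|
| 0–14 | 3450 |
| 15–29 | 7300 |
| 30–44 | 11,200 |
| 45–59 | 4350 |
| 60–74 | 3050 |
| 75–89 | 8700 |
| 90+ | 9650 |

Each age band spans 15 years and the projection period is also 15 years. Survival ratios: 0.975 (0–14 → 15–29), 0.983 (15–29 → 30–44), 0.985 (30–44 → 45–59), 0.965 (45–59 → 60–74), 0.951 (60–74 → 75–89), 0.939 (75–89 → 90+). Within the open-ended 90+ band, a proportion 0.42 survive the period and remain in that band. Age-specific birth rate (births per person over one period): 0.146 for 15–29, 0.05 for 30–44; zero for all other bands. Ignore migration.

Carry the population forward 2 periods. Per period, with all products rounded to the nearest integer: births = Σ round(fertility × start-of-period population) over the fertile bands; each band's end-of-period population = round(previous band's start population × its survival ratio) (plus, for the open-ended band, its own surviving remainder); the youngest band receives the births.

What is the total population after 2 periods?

35305

Period 1:
Births: 7300 * 0.146 = 1066 ; 11200 * 0.05 = 560 ⇒ total 1626
15–29: 3450 * 0.975 = 3364
30–44: 7300 * 0.983 = 7176
45–59: 11200 * 0.985 = 11032
60–74: 4350 * 0.965 = 4198
75–89: 3050 * 0.951 = 2901
90+: 8700 * 0.939 + 9650 * 0.42 = 8169 + 4053 = 12222
End of period: [1626, 3364, 7176, 11032, 4198, 2901, 12222]
Period 2:
Births: 3364 * 0.146 = 491 ; 7176 * 0.05 = 359 ⇒ total 850
15–29: 1626 * 0.975 = 1585
30–44: 3364 * 0.983 = 3307
45–59: 7176 * 0.985 = 7068
60–74: 11032 * 0.965 = 10646
75–89: 4198 * 0.951 = 3992
90+: 2901 * 0.939 + 12222 * 0.42 = 2724 + 5133 = 7857
End of period: [850, 1585, 3307, 7068, 10646, 3992, 7857]
Total after period 2: 850 + 1585 + 3307 + 7068 + 10646 + 3992 + 7857 = 35305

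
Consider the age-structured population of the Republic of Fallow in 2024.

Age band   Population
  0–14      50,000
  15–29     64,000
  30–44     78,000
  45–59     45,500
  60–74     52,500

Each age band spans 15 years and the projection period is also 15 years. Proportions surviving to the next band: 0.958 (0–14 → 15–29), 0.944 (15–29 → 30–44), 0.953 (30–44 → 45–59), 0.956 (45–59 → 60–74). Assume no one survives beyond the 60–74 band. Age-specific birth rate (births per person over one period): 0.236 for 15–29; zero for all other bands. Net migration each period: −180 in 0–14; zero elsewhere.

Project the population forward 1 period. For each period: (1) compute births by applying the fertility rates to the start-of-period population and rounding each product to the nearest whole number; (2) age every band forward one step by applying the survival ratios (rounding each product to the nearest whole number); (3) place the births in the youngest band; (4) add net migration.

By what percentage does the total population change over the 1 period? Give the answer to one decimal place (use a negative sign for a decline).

-16.9

Numbering the bands 1..5 from youngest to oldest:
Period 1.
Births: 64000 × 0.236 = 15104
Band 2: 50000 × 0.958 = 47900
Band 3: 64000 × 0.944 = 60416
Band 4: 78000 × 0.953 = 74334
Band 5: 45500 × 0.956 = 43498
Net migration: Band 1 − 180 → 14924
Giving 14924 / 47900 / 60416 / 74334 / 43498.
Total: 290000 → 241072; change = -48928; percentage change = -16.9%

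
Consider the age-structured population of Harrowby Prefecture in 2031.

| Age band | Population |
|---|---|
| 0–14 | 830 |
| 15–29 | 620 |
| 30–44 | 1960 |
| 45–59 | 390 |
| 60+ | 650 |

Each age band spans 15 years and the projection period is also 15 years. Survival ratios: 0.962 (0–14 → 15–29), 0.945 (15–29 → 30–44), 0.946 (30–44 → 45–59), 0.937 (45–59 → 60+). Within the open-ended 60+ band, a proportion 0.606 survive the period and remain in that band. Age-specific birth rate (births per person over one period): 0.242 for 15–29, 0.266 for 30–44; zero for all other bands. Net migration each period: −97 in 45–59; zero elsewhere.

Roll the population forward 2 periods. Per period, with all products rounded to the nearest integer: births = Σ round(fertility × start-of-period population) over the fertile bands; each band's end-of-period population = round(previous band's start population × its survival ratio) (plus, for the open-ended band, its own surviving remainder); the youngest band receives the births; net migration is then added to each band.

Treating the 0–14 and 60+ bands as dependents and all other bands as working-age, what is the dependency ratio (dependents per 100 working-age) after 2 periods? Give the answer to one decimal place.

Period 1:
Births: 620 × 0.242 = 150, 1960 × 0.266 = 521 → 671
15–29: 830 × 0.962 = 798
30–44: 620 × 0.945 = 586
45–59: 1960 × 0.946 = 1854
60+: 390 × 0.937 + 650 × 0.606 = 365 + 394 = 759
Net migration: 45–59 − 97 → 1757
Population now: 0–14=671, 15–29=798, 30–44=586, 45–59=1757, 60+=759
Period 2:
Births: 798 × 0.242 = 193, 586 × 0.266 = 156 → 349
15–29: 671 × 0.962 = 646
30–44: 798 × 0.945 = 754
45–59: 586 × 0.946 = 554
60+: 1757 × 0.937 + 759 × 0.606 = 1646 + 460 = 2106
Net migration: 45–59 − 97 → 457
Population now: 0–14=349, 15–29=646, 30–44=754, 45–59=457, 60+=2106
Dependents (band 0–14 + band 60+) = 349 + 2106 = 2455; working-age = 1857; ratio = 2455/1857 × 100 = 132.2

132.2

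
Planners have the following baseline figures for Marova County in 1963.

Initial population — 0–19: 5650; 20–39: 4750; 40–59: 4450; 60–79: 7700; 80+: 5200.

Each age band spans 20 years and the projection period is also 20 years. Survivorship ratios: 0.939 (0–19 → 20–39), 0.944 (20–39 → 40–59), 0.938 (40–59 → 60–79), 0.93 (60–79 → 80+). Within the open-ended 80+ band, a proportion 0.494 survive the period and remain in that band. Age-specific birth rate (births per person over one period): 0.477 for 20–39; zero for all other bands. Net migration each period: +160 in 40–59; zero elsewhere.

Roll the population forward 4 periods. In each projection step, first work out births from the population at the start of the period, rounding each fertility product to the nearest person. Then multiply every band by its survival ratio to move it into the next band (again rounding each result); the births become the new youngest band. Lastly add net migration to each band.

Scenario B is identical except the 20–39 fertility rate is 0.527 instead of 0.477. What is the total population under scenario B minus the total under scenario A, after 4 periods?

Period 1:
Births: 4750 * 0.477 = 2266
20–39: 5650 * 0.939 = 5305
40–59: 4750 * 0.944 = 4484
60–79: 4450 * 0.938 = 4174
80+: 7700 * 0.93 + 5200 * 0.494 = 7161 + 2569 = 9730
Net migration: 40–59 + 160 → 4644
→ [2266, 5305, 4644, 4174, 9730]
Period 2:
Births: 5305 * 0.477 = 2530
20–39: 2266 * 0.939 = 2128
40–59: 5305 * 0.944 = 5008
60–79: 4644 * 0.938 = 4356
80+: 4174 * 0.93 + 9730 * 0.494 = 3882 + 4807 = 8689
Net migration: 40–59 + 160 → 5168
→ [2530, 2128, 5168, 4356, 8689]
Period 3:
Births: 2128 * 0.477 = 1015
20–39: 2530 * 0.939 = 2376
40–59: 2128 * 0.944 = 2009
60–79: 5168 * 0.938 = 4848
80+: 4356 * 0.93 + 8689 * 0.494 = 4051 + 4292 = 8343
Net migration: 40–59 + 160 → 2169
→ [1015, 2376, 2169, 4848, 8343]
Period 4:
Births: 2376 * 0.477 = 1133
20–39: 1015 * 0.939 = 953
40–59: 2376 * 0.944 = 2243
60–79: 2169 * 0.938 = 2035
80+: 4848 * 0.93 + 8343 * 0.494 = 4509 + 4121 = 8630
Net migration: 40–59 + 160 → 2403
→ [1133, 953, 2403, 2035, 8630]
Scenario A total after 4 periods: 15154
Scenario B projection —
Period 1:
Births: 4750 * 0.527 = 2503
20–39: 5650 * 0.939 = 5305
40–59: 4750 * 0.944 = 4484
60–79: 4450 * 0.938 = 4174
80+: 7700 * 0.93 + 5200 * 0.494 = 7161 + 2569 = 9730
Net migration: 40–59 + 160 → 4644
→ [2503, 5305, 4644, 4174, 9730]
Period 2:
Births: 5305 * 0.527 = 2796
20–39: 2503 * 0.939 = 2350
40–59: 5305 * 0.944 = 5008
60–79: 4644 * 0.938 = 4356
80+: 4174 * 0.93 + 9730 * 0.494 = 3882 + 4807 = 8689
Net migration: 40–59 + 160 → 5168
→ [2796, 2350, 5168, 4356, 8689]
Period 3:
Births: 2350 * 0.527 = 1238
20–39: 2796 * 0.939 = 2625
40–59: 2350 * 0.944 = 2218
60–79: 5168 * 0.938 = 4848
80+: 4356 * 0.93 + 8689 * 0.494 = 4051 + 4292 = 8343
Net migration: 40–59 + 160 → 2378
→ [1238, 2625, 2378, 4848, 8343]
Period 4:
Births: 2625 * 0.527 = 1383
20–39: 1238 * 0.939 = 1162
40–59: 2625 * 0.944 = 2478
60–79: 2378 * 0.938 = 2231
80+: 4848 * 0.93 + 8343 * 0.494 = 4509 + 4121 = 8630
Net migration: 40–59 + 160 → 2638
→ [1383, 1162, 2638, 2231, 8630]
Scenario B total after 4 periods: 16044
Difference B − A = 16044 − 15154 = 890

890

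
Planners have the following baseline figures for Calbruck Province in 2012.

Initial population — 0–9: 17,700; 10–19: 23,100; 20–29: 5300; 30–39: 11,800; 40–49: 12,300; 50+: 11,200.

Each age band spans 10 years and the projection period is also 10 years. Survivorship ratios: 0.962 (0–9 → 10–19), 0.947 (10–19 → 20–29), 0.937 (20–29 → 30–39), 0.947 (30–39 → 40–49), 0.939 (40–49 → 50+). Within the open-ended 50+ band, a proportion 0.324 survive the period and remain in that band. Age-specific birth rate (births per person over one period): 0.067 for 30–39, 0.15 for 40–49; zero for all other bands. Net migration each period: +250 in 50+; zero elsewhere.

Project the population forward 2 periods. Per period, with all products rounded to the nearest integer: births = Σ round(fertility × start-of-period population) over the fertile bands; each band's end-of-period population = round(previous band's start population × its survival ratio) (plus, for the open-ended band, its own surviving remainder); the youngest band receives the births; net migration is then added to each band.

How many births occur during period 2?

— Period 1 —
Births: 11800 × 0.067 = 791  |  12300 × 0.15 = 1845 → total 2636
10–19: 17700 × 0.962 = 17027
20–29: 23100 × 0.947 = 21876
30–39: 5300 × 0.937 = 4966
40–49: 11800 × 0.947 = 11175
50+: 12300 × 0.939 + 11200 × 0.324 = 11550 + 3629 = 15179
Net migration: 50+ + 250 → 15429
Population now: 0–9=2636, 10–19=17027, 20–29=21876, 30–39=4966, 40–49=11175, 50+=15429
— Period 2 —
Births: 4966 × 0.067 = 333  |  11175 × 0.15 = 1676 → total 2009
10–19: 2636 × 0.962 = 2536
20–29: 17027 × 0.947 = 16125
30–39: 21876 × 0.937 = 20498
40–49: 4966 × 0.947 = 4703
50+: 11175 × 0.939 + 15429 × 0.324 = 10493 + 4999 = 15492
Net migration: 50+ + 250 → 15742
Population now: 0–9=2009, 10–19=2536, 20–29=16125, 30–39=20498, 40–49=4703, 50+=15742

2009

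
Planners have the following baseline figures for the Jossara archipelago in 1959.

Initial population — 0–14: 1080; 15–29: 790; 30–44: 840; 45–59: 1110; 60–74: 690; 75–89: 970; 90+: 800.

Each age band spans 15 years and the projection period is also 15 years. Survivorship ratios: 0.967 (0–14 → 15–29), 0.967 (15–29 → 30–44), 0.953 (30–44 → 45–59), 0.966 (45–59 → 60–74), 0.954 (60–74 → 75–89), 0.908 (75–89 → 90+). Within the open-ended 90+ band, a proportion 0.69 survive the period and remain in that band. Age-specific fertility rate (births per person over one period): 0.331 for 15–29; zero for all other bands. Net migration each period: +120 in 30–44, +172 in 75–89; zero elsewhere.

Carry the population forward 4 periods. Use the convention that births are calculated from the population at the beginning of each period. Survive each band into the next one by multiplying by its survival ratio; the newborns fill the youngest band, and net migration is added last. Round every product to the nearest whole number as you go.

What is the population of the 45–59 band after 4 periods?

Call the groups 1 to 7, youngest first.
Period 1.
Births: 790 * 0.331 = 261
Group 2: 1080 * 0.967 = 1044
Group 3: 790 * 0.967 = 764
Group 4: 840 * 0.953 = 801
Group 5: 1110 * 0.966 = 1072
Group 6: 690 * 0.954 = 658
Group 7: 970 * 0.908 + 800 * 0.69 = 881 + 552 = 1433
Net migration: Group 3 + 120 → 884; Group 6 + 172 → 830
End of period: [261, 1044, 884, 801, 1072, 830, 1433]
Period 2.
Births: 1044 * 0.331 = 346
Group 2: 261 * 0.967 = 252
Group 3: 1044 * 0.967 = 1010
Group 4: 884 * 0.953 = 842
Group 5: 801 * 0.966 = 774
Group 6: 1072 * 0.954 = 1023
Group 7: 830 * 0.908 + 1433 * 0.69 = 754 + 989 = 1743
Net migration: Group 3 + 120 → 1130; Group 6 + 172 → 1195
End of period: [346, 252, 1130, 842, 774, 1195, 1743]
Period 3.
Births: 252 * 0.331 = 83
Group 2: 346 * 0.967 = 335
Group 3: 252 * 0.967 = 244
Group 4: 1130 * 0.953 = 1077
Group 5: 842 * 0.966 = 813
Group 6: 774 * 0.954 = 738
Group 7: 1195 * 0.908 + 1743 * 0.69 = 1085 + 1203 = 2288
Net migration: Group 3 + 120 → 364; Group 6 + 172 → 910
End of period: [83, 335, 364, 1077, 813, 910, 2288]
Period 4.
Births: 335 * 0.331 = 111
Group 2: 83 * 0.967 = 80
Group 3: 335 * 0.967 = 324
Group 4: 364 * 0.953 = 347
Group 5: 1077 * 0.966 = 1040
Group 6: 813 * 0.954 = 776
Group 7: 910 * 0.908 + 2288 * 0.69 = 826 + 1579 = 2405
Net migration: Group 3 + 120 → 444; Group 6 + 172 → 948
End of period: [111, 80, 444, 347, 1040, 948, 2405]

347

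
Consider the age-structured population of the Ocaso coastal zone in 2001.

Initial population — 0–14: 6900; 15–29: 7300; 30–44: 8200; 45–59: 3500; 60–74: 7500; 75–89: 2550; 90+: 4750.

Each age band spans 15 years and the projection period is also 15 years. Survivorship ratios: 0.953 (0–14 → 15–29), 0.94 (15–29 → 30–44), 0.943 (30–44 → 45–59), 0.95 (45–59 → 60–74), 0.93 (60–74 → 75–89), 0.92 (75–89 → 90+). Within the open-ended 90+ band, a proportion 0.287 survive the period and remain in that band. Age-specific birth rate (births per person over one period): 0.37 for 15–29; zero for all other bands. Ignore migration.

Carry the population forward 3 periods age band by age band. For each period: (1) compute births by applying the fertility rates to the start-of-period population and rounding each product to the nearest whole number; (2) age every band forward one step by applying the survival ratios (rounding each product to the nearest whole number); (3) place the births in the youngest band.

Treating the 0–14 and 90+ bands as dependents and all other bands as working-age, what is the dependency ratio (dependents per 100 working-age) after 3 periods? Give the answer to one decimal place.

25.2

Call the groups 1 to 7, youngest first.
Period 1.
Births: 7300 × 0.37 = 2701
Group 2: 6900 × 0.953 = 6576
Group 3: 7300 × 0.94 = 6862
Group 4: 8200 × 0.943 = 7733
Group 5: 3500 × 0.95 = 3325
Group 6: 7500 × 0.93 = 6975
Group 7: 2550 × 0.92 + 4750 × 0.287 = 2346 + 1363 = 3709
Population now: 0–14=2701, 15–29=6576, 30–44=6862, 45–59=7733, 60–74=3325, 75–89=6975, 90+=3709
Period 2.
Births: 6576 × 0.37 = 2433
Group 2: 2701 × 0.953 = 2574
Group 3: 6576 × 0.94 = 6181
Group 4: 6862 × 0.943 = 6471
Group 5: 7733 × 0.95 = 7346
Group 6: 3325 × 0.93 = 3092
Group 7: 6975 × 0.92 + 3709 × 0.287 = 6417 + 1064 = 7481
Population now: 0–14=2433, 15–29=2574, 30–44=6181, 45–59=6471, 60–74=7346, 75–89=3092, 90+=7481
Period 3.
Births: 2574 × 0.37 = 952
Group 2: 2433 × 0.953 = 2319
Group 3: 2574 × 0.94 = 2420
Group 4: 6181 × 0.943 = 5829
Group 5: 6471 × 0.95 = 6147
Group 6: 7346 × 0.93 = 6832
Group 7: 3092 × 0.92 + 7481 × 0.287 = 2845 + 2147 = 4992
Population now: 0–14=952, 15–29=2319, 30–44=2420, 45–59=5829, 60–74=6147, 75–89=6832, 90+=4992
Dependents (band 0–14 + band 90+) = 952 + 4992 = 5944; working-age = 23547; ratio = 5944/23547 × 100 = 25.2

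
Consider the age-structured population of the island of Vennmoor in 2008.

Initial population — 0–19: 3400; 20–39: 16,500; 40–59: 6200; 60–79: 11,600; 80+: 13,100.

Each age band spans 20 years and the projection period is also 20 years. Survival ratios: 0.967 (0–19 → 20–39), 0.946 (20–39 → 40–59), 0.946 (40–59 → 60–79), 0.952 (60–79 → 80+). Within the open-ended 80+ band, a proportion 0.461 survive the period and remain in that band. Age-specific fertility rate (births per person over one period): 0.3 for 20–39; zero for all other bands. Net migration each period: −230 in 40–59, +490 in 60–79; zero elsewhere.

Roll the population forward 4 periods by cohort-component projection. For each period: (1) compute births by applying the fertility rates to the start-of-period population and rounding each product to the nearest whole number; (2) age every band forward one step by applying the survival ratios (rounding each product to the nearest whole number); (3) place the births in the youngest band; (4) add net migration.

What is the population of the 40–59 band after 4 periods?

After projecting period 1:
Births: 16500 × 0.3 = 4950
20–39: 3400 × 0.967 = 3288
40–59: 16500 × 0.946 = 15609
60–79: 6200 × 0.946 = 5865
80+: 11600 × 0.952 + 13100 × 0.461 = 11043 + 6039 = 17082
Net migration: 40–59 − 230 → 15379; 60–79 + 490 → 6355
→ [4950, 3288, 15379, 6355, 17082]
After projecting period 2:
Births: 3288 × 0.3 = 986
20–39: 4950 × 0.967 = 4787
40–59: 3288 × 0.946 = 3110
60–79: 15379 × 0.946 = 14549
80+: 6355 × 0.952 + 17082 × 0.461 = 6050 + 7875 = 13925
Net migration: 40–59 − 230 → 2880; 60–79 + 490 → 15039
→ [986, 4787, 2880, 15039, 13925]
After projecting period 3:
Births: 4787 × 0.3 = 1436
20–39: 986 × 0.967 = 953
40–59: 4787 × 0.946 = 4529
60–79: 2880 × 0.946 = 2724
80+: 15039 × 0.952 + 13925 × 0.461 = 14317 + 6419 = 20736
Net migration: 40–59 − 230 → 4299; 60–79 + 490 → 3214
→ [1436, 953, 4299, 3214, 20736]
After projecting period 4:
Births: 953 × 0.3 = 286
20–39: 1436 × 0.967 = 1389
40–59: 953 × 0.946 = 902
60–79: 4299 × 0.946 = 4067
80+: 3214 × 0.952 + 20736 × 0.461 = 3060 + 9559 = 12619
Net migration: 40–59 − 230 → 672; 60–79 + 490 → 4557
→ [286, 1389, 672, 4557, 12619]

672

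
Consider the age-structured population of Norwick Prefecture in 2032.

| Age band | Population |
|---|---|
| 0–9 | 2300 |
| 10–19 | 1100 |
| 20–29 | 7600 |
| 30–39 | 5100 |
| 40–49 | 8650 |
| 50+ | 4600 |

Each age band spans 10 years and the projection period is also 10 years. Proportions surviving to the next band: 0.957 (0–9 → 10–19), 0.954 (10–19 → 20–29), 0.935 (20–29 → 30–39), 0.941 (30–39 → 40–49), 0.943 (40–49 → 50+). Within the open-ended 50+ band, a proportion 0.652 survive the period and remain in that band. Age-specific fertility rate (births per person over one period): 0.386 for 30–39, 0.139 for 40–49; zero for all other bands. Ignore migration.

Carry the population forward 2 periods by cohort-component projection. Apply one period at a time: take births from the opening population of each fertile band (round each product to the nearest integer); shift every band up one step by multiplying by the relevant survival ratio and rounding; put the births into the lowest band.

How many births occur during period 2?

— Period 1 —
Births: 5100 × 0.386 = 1969, 8650 × 0.139 = 1202 ⇒ total 3171
10–19: 2300 × 0.957 = 2201
20–29: 1100 × 0.954 = 1049
30–39: 7600 × 0.935 = 7106
40–49: 5100 × 0.941 = 4799
50+: 8650 × 0.943 + 4600 × 0.652 = 8157 + 2999 = 11156
→ [3171, 2201, 1049, 7106, 4799, 11156]
— Period 2 —
Births: 7106 × 0.386 = 2743, 4799 × 0.139 = 667 ⇒ total 3410
10–19: 3171 × 0.957 = 3035
20–29: 2201 × 0.954 = 2100
30–39: 1049 × 0.935 = 981
40–49: 7106 × 0.941 = 6687
50+: 4799 × 0.943 + 11156 × 0.652 = 4525 + 7274 = 11799
→ [3410, 3035, 2100, 981, 6687, 11799]

3410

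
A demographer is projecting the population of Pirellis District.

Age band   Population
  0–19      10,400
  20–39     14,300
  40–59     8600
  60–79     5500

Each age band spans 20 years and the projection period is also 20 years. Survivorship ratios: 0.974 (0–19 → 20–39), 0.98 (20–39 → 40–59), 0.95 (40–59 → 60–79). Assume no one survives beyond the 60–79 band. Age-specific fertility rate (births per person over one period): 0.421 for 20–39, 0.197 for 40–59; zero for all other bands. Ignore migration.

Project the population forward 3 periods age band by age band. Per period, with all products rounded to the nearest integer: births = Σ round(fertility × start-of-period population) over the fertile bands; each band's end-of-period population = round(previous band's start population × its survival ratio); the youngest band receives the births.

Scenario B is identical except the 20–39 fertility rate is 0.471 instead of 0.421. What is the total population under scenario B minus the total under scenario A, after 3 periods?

[period 1]
Births: 14300 * 0.421 = 6020  |  8600 * 0.197 = 1694 → 7714
20–39: 10400 * 0.974 = 10130
40–59: 14300 * 0.98 = 14014
60–79: 8600 * 0.95 = 8170
Giving 7714 / 10130 / 14014 / 8170.
[period 2]
Births: 10130 * 0.421 = 4265  |  14014 * 0.197 = 2761 → 7026
20–39: 7714 * 0.974 = 7513
40–59: 10130 * 0.98 = 9927
60–79: 14014 * 0.95 = 13313
Giving 7026 / 7513 / 9927 / 13313.
[period 3]
Births: 7513 * 0.421 = 3163  |  9927 * 0.197 = 1956 → 5119
20–39: 7026 * 0.974 = 6843
40–59: 7513 * 0.98 = 7363
60–79: 9927 * 0.95 = 9431
Giving 5119 / 6843 / 7363 / 9431.
Scenario A total after 3 periods: 28756
Scenario B projection —
[period 1]
Births: 14300 * 0.471 = 6735  |  8600 * 0.197 = 1694 → 8429
20–39: 10400 * 0.974 = 10130
40–59: 14300 * 0.98 = 14014
60–79: 8600 * 0.95 = 8170
Giving 8429 / 10130 / 14014 / 8170.
[period 2]
Births: 10130 * 0.471 = 4771  |  14014 * 0.197 = 2761 → 7532
20–39: 8429 * 0.974 = 8210
40–59: 10130 * 0.98 = 9927
60–79: 14014 * 0.95 = 13313
Giving 7532 / 8210 / 9927 / 13313.
[period 3]
Births: 8210 * 0.471 = 3867  |  9927 * 0.197 = 1956 → 5823
20–39: 7532 * 0.974 = 7336
40–59: 8210 * 0.98 = 8046
60–79: 9927 * 0.95 = 9431
Giving 5823 / 7336 / 8046 / 9431.
Scenario B total after 3 periods: 30636
Difference B − A = 30636 − 28756 = 1880

1880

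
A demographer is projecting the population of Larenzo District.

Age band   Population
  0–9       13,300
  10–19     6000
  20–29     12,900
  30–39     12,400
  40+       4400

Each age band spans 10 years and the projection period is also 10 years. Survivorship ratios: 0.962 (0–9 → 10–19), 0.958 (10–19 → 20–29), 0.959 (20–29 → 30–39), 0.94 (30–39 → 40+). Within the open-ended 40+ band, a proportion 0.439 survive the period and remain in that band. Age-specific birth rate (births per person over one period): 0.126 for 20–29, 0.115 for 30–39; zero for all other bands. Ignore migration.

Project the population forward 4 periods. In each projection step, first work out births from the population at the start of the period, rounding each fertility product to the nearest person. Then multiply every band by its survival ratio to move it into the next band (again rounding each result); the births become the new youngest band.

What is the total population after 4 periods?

(Groups numbered youngest = 1 to oldest = 5.)
Period 1.
Births: 12900 × 0.126 = 1625  |  12400 × 0.115 = 1426 — total 3051
Group 2: 13300 × 0.962 = 12795
Group 3: 6000 × 0.958 = 5748
Group 4: 12900 × 0.959 = 12371
Group 5: 12400 × 0.94 + 4400 × 0.439 = 11656 + 1932 = 13588
End of period: [3051, 12795, 5748, 12371, 13588]
Period 2.
Births: 5748 × 0.126 = 724  |  12371 × 0.115 = 1423 — total 2147
Group 2: 3051 × 0.962 = 2935
Group 3: 12795 × 0.958 = 12258
Group 4: 5748 × 0.959 = 5512
Group 5: 12371 × 0.94 + 13588 × 0.439 = 11629 + 5965 = 17594
End of period: [2147, 2935, 12258, 5512, 17594]
Period 3.
Births: 12258 × 0.126 = 1545  |  5512 × 0.115 = 634 — total 2179
Group 2: 2147 × 0.962 = 2065
Group 3: 2935 × 0.958 = 2812
Group 4: 12258 × 0.959 = 11755
Group 5: 5512 × 0.94 + 17594 × 0.439 = 5181 + 7724 = 12905
End of period: [2179, 2065, 2812, 11755, 12905]
Period 4.
Births: 2812 × 0.126 = 354  |  11755 × 0.115 = 1352 — total 1706
Group 2: 2179 × 0.962 = 2096
Group 3: 2065 × 0.958 = 1978
Group 4: 2812 × 0.959 = 2697
Group 5: 11755 × 0.94 + 12905 × 0.439 = 11050 + 5665 = 16715
End of period: [1706, 2096, 1978, 2697, 16715]
Total after period 4: 1706 + 2096 + 1978 + 2697 + 16715 = 25192

25192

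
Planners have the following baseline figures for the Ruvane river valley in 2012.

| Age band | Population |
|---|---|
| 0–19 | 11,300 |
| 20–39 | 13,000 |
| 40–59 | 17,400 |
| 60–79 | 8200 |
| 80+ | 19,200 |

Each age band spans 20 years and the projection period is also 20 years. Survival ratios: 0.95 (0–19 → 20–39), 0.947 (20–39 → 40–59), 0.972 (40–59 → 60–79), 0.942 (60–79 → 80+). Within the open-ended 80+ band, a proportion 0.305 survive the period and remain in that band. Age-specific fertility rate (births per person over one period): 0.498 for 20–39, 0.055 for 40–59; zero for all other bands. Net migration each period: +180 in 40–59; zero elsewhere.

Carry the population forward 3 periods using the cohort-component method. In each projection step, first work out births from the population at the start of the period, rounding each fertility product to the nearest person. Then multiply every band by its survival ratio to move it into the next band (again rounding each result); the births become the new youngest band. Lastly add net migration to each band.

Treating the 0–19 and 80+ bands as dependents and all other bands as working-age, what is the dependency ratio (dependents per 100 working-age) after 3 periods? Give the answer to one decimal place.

Numbering the bands 1..5 from youngest to oldest:
[period 1]
Births: 13000 × 0.498 = 6474  |  17400 × 0.055 = 957 — total 7431
Band 2: 11300 × 0.95 = 10735
Band 3: 13000 × 0.947 = 12311
Band 4: 17400 × 0.972 = 16913
Band 5: 8200 × 0.942 + 19200 × 0.305 = 7724 + 5856 = 13580
Net migration: Band 3 + 180 → 12491
End of period: [7431, 10735, 12491, 16913, 13580]
[period 2]
Births: 10735 × 0.498 = 5346  |  12491 × 0.055 = 687 — total 6033
Band 2: 7431 × 0.95 = 7059
Band 3: 10735 × 0.947 = 10166
Band 4: 12491 × 0.972 = 12141
Band 5: 16913 × 0.942 + 13580 × 0.305 = 15932 + 4142 = 20074
Net migration: Band 3 + 180 → 10346
End of period: [6033, 7059, 10346, 12141, 20074]
[period 3]
Births: 7059 × 0.498 = 3515  |  10346 × 0.055 = 569 — total 4084
Band 2: 6033 × 0.95 = 5731
Band 3: 7059 × 0.947 = 6685
Band 4: 10346 × 0.972 = 10056
Band 5: 12141 × 0.942 + 20074 × 0.305 = 11437 + 6123 = 17560
Net migration: Band 3 + 180 → 6865
End of period: [4084, 5731, 6865, 10056, 17560]
Dependents (band 0–19 + band 80+) = 4084 + 17560 = 21644; working-age = 22652; ratio = 21644/22652 × 100 = 95.6

95.6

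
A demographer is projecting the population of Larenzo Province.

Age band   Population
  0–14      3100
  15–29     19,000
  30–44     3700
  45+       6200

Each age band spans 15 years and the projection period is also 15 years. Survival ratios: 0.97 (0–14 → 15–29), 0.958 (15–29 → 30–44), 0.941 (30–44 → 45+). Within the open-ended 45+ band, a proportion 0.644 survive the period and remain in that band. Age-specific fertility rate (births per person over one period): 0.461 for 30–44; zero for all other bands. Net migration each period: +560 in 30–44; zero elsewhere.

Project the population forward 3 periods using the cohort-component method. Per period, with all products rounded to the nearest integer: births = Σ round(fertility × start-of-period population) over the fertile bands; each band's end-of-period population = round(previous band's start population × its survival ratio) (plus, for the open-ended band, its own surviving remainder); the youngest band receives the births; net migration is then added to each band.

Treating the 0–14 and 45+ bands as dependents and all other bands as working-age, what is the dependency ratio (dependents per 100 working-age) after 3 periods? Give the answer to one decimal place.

183.1

(Groups numbered youngest = 1 to oldest = 4.)
— Period 1 —
Births: 3700 × 0.461 = 1706
Group 2: 3100 × 0.97 = 3007
Group 3: 19000 × 0.958 = 18202
Group 4: 3700 × 0.941 + 6200 × 0.644 = 3482 + 3993 = 7475
Net migration: Group 3 + 560 → 18762
Giving 1706 / 3007 / 18762 / 7475.
— Period 2 —
Births: 18762 × 0.461 = 8649
Group 2: 1706 × 0.97 = 1655
Group 3: 3007 × 0.958 = 2881
Group 4: 18762 × 0.941 + 7475 × 0.644 = 17655 + 4814 = 22469
Net migration: Group 3 + 560 → 3441
Giving 8649 / 1655 / 3441 / 22469.
— Period 3 —
Births: 3441 × 0.461 = 1586
Group 2: 8649 × 0.97 = 8390
Group 3: 1655 × 0.958 = 1585
Group 4: 3441 × 0.941 + 22469 × 0.644 = 3238 + 14470 = 17708
Net migration: Group 3 + 560 → 2145
Giving 1586 / 8390 / 2145 / 17708.
Dependents (band 0–14 + band 45+) = 1586 + 17708 = 19294; working-age = 10535; ratio = 19294/10535 × 100 = 183.1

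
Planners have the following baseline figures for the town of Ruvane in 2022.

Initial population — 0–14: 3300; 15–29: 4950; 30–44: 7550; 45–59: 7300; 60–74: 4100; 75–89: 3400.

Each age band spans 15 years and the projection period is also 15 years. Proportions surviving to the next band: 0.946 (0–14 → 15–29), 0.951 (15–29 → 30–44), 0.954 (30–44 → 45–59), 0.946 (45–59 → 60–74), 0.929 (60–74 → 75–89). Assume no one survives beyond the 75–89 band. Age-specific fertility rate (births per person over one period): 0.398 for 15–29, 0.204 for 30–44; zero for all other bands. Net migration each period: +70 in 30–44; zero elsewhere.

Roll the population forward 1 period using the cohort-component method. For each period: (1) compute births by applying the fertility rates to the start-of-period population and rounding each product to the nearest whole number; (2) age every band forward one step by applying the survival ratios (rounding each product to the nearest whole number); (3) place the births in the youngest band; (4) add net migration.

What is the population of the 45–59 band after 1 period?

7203

Numbering the bands 1..6 from youngest to oldest:
Period 1:
Births: 4950 × 0.398 = 1970  |  7550 × 0.204 = 1540 — total 3510
Band 2: 3300 × 0.946 = 3122
Band 3: 4950 × 0.951 = 4707
Band 4: 7550 × 0.954 = 7203
Band 5: 7300 × 0.946 = 6906
Band 6: 4100 × 0.929 = 3809
Net migration: Band 3 + 70 → 4777
End of period: [3510, 3122, 4777, 7203, 6906, 3809]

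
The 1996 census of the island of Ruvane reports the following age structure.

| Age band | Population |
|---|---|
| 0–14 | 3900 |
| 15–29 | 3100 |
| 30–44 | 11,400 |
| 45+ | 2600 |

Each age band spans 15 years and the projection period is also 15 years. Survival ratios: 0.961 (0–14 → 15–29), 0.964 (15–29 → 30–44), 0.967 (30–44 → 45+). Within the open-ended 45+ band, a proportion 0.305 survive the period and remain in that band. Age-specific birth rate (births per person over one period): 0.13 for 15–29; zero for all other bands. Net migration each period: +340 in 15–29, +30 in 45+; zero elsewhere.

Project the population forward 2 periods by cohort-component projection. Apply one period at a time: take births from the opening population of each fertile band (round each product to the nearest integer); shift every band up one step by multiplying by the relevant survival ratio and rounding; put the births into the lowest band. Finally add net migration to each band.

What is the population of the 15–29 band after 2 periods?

727

(Groups numbered youngest = 1 to oldest = 4.)
[period 1]
Births: 3100 * 0.13 = 403
Group 2: 3900 * 0.961 = 3748
Group 3: 3100 * 0.964 = 2988
Group 4: 11400 * 0.967 + 2600 * 0.305 = 11024 + 793 = 11817
Net migration: Group 2 + 340 → 4088; Group 4 + 30 → 11847
End of period: [403, 4088, 2988, 11847]
[period 2]
Births: 4088 * 0.13 = 531
Group 2: 403 * 0.961 = 387
Group 3: 4088 * 0.964 = 3941
Group 4: 2988 * 0.967 + 11847 * 0.305 = 2889 + 3613 = 6502
Net migration: Group 2 + 340 → 727; Group 4 + 30 → 6532
End of period: [531, 727, 3941, 6532]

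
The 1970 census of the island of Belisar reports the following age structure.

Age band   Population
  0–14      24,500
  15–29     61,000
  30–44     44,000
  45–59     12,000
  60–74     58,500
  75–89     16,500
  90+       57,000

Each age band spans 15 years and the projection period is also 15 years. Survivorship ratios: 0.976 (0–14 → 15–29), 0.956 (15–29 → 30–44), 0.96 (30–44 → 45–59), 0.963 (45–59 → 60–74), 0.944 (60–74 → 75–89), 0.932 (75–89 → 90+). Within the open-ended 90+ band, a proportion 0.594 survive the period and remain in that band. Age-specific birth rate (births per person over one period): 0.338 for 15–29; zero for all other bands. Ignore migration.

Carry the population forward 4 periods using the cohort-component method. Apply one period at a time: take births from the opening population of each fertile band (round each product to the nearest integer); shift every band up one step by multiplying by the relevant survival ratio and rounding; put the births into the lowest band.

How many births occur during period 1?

20618

Call the bands 1 to 7, youngest first.
Period 1.
Births: 61000 × 0.338 = 20618
Band 2: 24500 × 0.976 = 23912
Band 3: 61000 × 0.956 = 58316
Band 4: 44000 × 0.96 = 42240
Band 5: 12000 × 0.963 = 11556
Band 6: 58500 × 0.944 = 55224
Band 7: 16500 × 0.932 + 57000 × 0.594 = 15378 + 33858 = 49236
→ [20618, 23912, 58316, 42240, 11556, 55224, 49236]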